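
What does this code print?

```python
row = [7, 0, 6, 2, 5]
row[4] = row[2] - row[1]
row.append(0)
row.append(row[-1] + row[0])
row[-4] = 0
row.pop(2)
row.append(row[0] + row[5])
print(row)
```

row[4] = row[2]-row[1] = 6-0 = 6 → [7, 0, 6, 2, 6]
append 0 → [7, 0, 6, 2, 6, 0]
append row[-1]+row[0] = 0+7 = 7 → [7, 0, 6, 2, 6, 0, 7]
row[-4] = 0 → [7, 0, 6, 0, 6, 0, 7]
pop(2) removes 6 → [7, 0, 0, 6, 0, 7]
append row[0]+row[5] = 7+7 = 14 → [7, 0, 0, 6, 0, 7, 14]

[7, 0, 0, 6, 0, 7, 14]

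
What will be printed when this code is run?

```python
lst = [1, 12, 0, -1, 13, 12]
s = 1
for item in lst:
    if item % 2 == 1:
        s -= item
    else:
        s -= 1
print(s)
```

item=1: odd, s = 1-1 = 0
item=12: not odd, s = 0-1 = -1
item=0: not odd, s = (-1)-1 = -2
item=-1: odd, s = (-2)-(-1) = -1
item=13: odd, s = (-1)-13 = -14
item=12: not odd, s = (-14)-1 = -15

-15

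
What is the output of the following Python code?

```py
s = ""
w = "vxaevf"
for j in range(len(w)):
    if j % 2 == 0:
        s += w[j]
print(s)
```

j=0: add 'v' → 'v'
j=1: skip
j=2: add 'a' → 'va'
j=3: skip
j=4: add 'v' → 'vav'
j=5: skip

vav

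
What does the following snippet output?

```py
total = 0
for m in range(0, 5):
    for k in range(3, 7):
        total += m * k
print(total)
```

180

m=0,k=3: total = 0+0 = 0
m=0,k=4: total = 0+0 = 0
m=0,k=5: total = 0+0 = 0
m=0,k=6: total = 0+0 = 0
m=1,k=3: total = 0+3 = 3
m=1,k=4: total = 3+4 = 7
m=1,k=5: total = 7+5 = 12
m=1,k=6: total = 12+6 = 18
m=2,k=3: total = 18+6 = 24
m=2,k=4: total = 24+8 = 32
m=2,k=5: total = 32+10 = 42
m=2,k=6: total = 42+12 = 54
m=3,k=3: total = 54+9 = 63
m=3,k=4: total = 63+12 = 75
m=3,k=5: total = 75+15 = 90
m=3,k=6: total = 90+18 = 108
m=4,k=3: total = 108+12 = 120
m=4,k=4: total = 120+16 = 136
m=4,k=5: total = 136+20 = 156
m=4,k=6: total = 156+24 = 180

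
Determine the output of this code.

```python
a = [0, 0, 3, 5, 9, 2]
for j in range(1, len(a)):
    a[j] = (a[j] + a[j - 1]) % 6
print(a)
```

j=1: a[1] = (0+0)%6 = 0 → [0, 0, 3, 5, 9, 2]
j=2: a[2] = (3+0)%6 = 3 → [0, 0, 3, 5, 9, 2]
j=3: a[3] = (5+3)%6 = 2 → [0, 0, 3, 2, 9, 2]
j=4: a[4] = (9+2)%6 = 5 → [0, 0, 3, 2, 5, 2]
j=5: a[5] = (2+5)%6 = 1 → [0, 0, 3, 2, 5, 1]

[0, 0, 3, 2, 5, 1]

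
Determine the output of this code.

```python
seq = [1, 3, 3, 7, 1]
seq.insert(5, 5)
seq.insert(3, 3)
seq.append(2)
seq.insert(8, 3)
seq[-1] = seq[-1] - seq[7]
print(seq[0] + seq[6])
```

insert 5 at 5 → [1, 3, 3, 7, 1, 5]
insert 3 at 3 → [1, 3, 3, 3, 7, 1, 5]
append 2 → [1, 3, 3, 3, 7, 1, 5, 2]
insert 3 at 8 → [1, 3, 3, 3, 7, 1, 5, 2, 3]
seq[-1] = seq[-1]-seq[7] = 3-2 = 1 → [1, 3, 3, 3, 7, 1, 5, 2, 1]
seq[0]+seq[6] = 1+5 = 6

6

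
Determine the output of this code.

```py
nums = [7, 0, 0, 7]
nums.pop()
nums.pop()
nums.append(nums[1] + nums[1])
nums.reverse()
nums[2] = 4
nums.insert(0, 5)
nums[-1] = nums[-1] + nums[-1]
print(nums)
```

[5, 0, 0, 8]

pop() removes 7 → [7, 0, 0]
pop() removes 0 → [7, 0]
append nums[1]+nums[1] = 0+0 = 0 → [7, 0, 0]
reverse → [0, 0, 7]
nums[2] = 4 → [0, 0, 4]
insert 5 at 0 → [5, 0, 0, 4]
nums[-1] = nums[-1]+nums[-1] = 4+4 = 8 → [5, 0, 0, 8]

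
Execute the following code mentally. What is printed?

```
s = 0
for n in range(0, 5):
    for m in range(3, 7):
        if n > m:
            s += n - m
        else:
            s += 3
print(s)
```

n=0,m=3: not 0>3, s = 0+3 = 3
n=0,m=4: not 0>4, s = 3+3 = 6
n=0,m=5: not 0>5, s = 6+3 = 9
n=0,m=6: not 0>6, s = 9+3 = 12
n=1,m=3: not 1>3, s = 12+3 = 15
n=1,m=4: not 1>4, s = 15+3 = 18
n=1,m=5: not 1>5, s = 18+3 = 21
n=1,m=6: not 1>6, s = 21+3 = 24
n=2,m=3: not 2>3, s = 24+3 = 27
n=2,m=4: not 2>4, s = 27+3 = 30
n=2,m=5: not 2>5, s = 30+3 = 33
n=2,m=6: not 2>6, s = 33+3 = 36
n=3,m=3: not 3>3, s = 36+3 = 39
n=3,m=4: not 3>4, s = 39+3 = 42
n=3,m=5: not 3>5, s = 42+3 = 45
n=3,m=6: not 3>6, s = 45+3 = 48
n=4,m=3: 4>3, s = 48+1 = 49
n=4,m=4: not 4>4, s = 49+3 = 52
n=4,m=5: not 4>5, s = 52+3 = 55
n=4,m=6: not 4>6, s = 55+3 = 58

58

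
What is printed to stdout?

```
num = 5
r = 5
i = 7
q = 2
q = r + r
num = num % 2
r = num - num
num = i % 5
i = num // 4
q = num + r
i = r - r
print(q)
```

2

q = 5+5 = 10
num = 5%2 = 1
r = 1-1 = 0
num = 7%5 = 2
i = 2//4 = 0
q = 2+0 = 2
i = 0-0 = 0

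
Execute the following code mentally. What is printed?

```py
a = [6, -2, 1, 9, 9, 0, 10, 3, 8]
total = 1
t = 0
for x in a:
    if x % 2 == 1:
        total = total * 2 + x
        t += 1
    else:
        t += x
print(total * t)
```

2106

x=6: not odd; t=6
x=-2: not odd; t=4
x=1: odd, total = 1*2+1 = 3; t=5
x=9: odd, total = 3*2+9 = 15; t=6
x=9: odd, total = 15*2+9 = 39; t=7
x=0: not odd; t=7
x=10: not odd; t=17
x=3: odd, total = 39*2+3 = 81; t=18
x=8: not odd; t=26
total*t = 81*26 = 2106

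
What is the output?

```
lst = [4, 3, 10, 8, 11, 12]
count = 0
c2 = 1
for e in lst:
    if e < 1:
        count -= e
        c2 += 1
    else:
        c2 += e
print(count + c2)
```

49

e=4: not <1; c2=5
e=3: not <1; c2=8
e=10: not <1; c2=18
e=8: not <1; c2=26
e=11: not <1; c2=37
e=12: not <1; c2=49
count+c2 = 0+49 = 49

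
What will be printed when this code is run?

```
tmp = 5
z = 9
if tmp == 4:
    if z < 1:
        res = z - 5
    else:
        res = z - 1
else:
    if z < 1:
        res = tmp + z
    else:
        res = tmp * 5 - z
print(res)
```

16

tmp=5, z=9
tmp == 4 is False; z < 1 is False
→ res = tmp * 5 - z = 16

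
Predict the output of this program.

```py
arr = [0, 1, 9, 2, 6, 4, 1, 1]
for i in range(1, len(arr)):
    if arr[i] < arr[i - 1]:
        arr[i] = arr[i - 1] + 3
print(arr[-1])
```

i=1: 1>=0, unchanged → [0, 1, 9, 2, 6, 4, 1, 1]
i=2: 9>=1, unchanged → [0, 1, 9, 2, 6, 4, 1, 1]
i=3: 2<9, arr[3] = 9+3 = 12 → [0, 1, 9, 12, 6, 4, 1, 1]
i=4: 6<12, arr[4] = 12+3 = 15 → [0, 1, 9, 12, 15, 4, 1, 1]
i=5: 4<15, arr[5] = 15+3 = 18 → [0, 1, 9, 12, 15, 18, 1, 1]
i=6: 1<18, arr[6] = 18+3 = 21 → [0, 1, 9, 12, 15, 18, 21, 1]
i=7: 1<21, arr[7] = 21+3 = 24 → [0, 1, 9, 12, 15, 18, 21, 24]

24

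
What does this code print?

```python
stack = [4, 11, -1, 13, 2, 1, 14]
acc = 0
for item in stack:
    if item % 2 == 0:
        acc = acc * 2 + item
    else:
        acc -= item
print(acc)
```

item=4: even, acc = 0*2+4 = 4
item=11: not even, acc = 4-11 = -7
item=-1: not even, acc = (-7)-(-1) = -6
item=13: not even, acc = (-6)-13 = -19
item=2: even, acc = (-19)*2+2 = -36
item=1: not even, acc = (-36)-1 = -37
item=14: even, acc = (-37)*2+14 = -60

-60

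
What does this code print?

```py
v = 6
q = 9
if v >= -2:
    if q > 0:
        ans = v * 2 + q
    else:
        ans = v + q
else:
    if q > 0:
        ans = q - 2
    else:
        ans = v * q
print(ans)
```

21

v=6, q=9
v >= -2 is True; q > 0 is True
→ ans = v * 2 + q = 21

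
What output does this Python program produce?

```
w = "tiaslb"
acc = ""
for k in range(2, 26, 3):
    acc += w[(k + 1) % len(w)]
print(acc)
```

k=2: add w[3]='s' → 's'
k=5: add w[0]='t' → 'st'
k=8: add w[3]='s' → 'sts'
k=11: add w[0]='t' → 'stst'
k=14: add w[3]='s' → 'ststs'
k=17: add w[0]='t' → 'ststst'
k=20: add w[3]='s' → 'stststs'
k=23: add w[0]='t' → 'stststst'

stststst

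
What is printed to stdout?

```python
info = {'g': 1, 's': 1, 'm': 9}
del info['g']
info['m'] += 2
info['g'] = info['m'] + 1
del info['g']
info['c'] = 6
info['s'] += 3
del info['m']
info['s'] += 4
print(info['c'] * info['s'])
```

48

del 'g' → {'s': 1, 'm': 9}
info['m'] = 9+2 = 11 → {'s': 1, 'm': 11}
info['g'] = info['m']+1 = 12 → {'s': 1, 'm': 11, 'g': 12}
del 'g' → {'s': 1, 'm': 11}
info['c'] = 6 → {'s': 1, 'm': 11, 'c': 6}
info['s'] = 1+3 = 4 → {'s': 4, 'm': 11, 'c': 6}
del 'm' → {'s': 4, 'c': 6}
info['s'] = 4+4 = 8 → {'s': 8, 'c': 6}
info['c']*info['s'] = 6*8 = 48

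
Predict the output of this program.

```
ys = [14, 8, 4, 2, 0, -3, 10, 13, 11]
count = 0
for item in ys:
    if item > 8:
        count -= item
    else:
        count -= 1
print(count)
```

item=14: >8, count = 0-14 = -14
item=8: not >8, count = (-14)-1 = -15
item=4: not >8, count = (-15)-1 = -16
item=2: not >8, count = (-16)-1 = -17
item=0: not >8, count = (-17)-1 = -18
item=-3: not >8, count = (-18)-1 = -19
item=10: >8, count = (-19)-10 = -29
item=13: >8, count = (-29)-13 = -42
item=11: >8, count = (-42)-11 = -53

-53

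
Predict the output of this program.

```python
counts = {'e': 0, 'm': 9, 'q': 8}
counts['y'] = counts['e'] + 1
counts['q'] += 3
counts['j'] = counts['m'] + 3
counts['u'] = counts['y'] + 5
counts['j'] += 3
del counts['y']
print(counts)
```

counts['y'] = counts['e']+1 = 1 → {'e': 0, 'm': 9, 'q': 8, 'y': 1}
counts['q'] = 8+3 = 11 → {'e': 0, 'm': 9, 'q': 11, 'y': 1}
counts['j'] = counts['m']+3 = 12 → {'e': 0, 'm': 9, 'q': 11, 'y': 1, 'j': 12}
counts['u'] = counts['y']+5 = 6 → {'e': 0, 'm': 9, 'q': 11, 'y': 1, 'j': 12, 'u': 6}
counts['j'] = 12+3 = 15 → {'e': 0, 'm': 9, 'q': 11, 'y': 1, 'j': 15, 'u': 6}
del 'y' → {'e': 0, 'm': 9, 'q': 11, 'j': 15, 'u': 6}

{'e': 0, 'm': 9, 'q': 11, 'j': 15, 'u': 6}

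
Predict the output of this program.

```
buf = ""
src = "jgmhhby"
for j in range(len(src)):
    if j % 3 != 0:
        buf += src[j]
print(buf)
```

gmhb

j=0: skip
j=1: add 'g' → 'g'
j=2: add 'm' → 'gm'
j=3: skip
j=4: add 'h' → 'gmh'
j=5: add 'b' → 'gmhb'
j=6: skip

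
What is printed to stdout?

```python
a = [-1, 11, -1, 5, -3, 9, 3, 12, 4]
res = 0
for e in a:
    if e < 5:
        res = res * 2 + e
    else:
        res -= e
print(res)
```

e=-1: <5, res = 0*2+(-1) = -1
e=11: not <5, res = (-1)-11 = -12
e=-1: <5, res = (-12)*2+(-1) = -25
e=5: not <5, res = (-25)-5 = -30
e=-3: <5, res = (-30)*2+(-3) = -63
e=9: not <5, res = (-63)-9 = -72
e=3: <5, res = (-72)*2+3 = -141
e=12: not <5, res = (-141)-12 = -153
e=4: <5, res = (-153)*2+4 = -302

-302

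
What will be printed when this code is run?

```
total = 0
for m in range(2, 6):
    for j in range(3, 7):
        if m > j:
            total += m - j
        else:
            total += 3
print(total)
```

m=2,j=3: not 2>3, total = 0+3 = 3
m=2,j=4: not 2>4, total = 3+3 = 6
m=2,j=5: not 2>5, total = 6+3 = 9
m=2,j=6: not 2>6, total = 9+3 = 12
m=3,j=3: not 3>3, total = 12+3 = 15
m=3,j=4: not 3>4, total = 15+3 = 18
m=3,j=5: not 3>5, total = 18+3 = 21
m=3,j=6: not 3>6, total = 21+3 = 24
m=4,j=3: 4>3, total = 24+1 = 25
m=4,j=4: not 4>4, total = 25+3 = 28
m=4,j=5: not 4>5, total = 28+3 = 31
m=4,j=6: not 4>6, total = 31+3 = 34
m=5,j=3: 5>3, total = 34+2 = 36
m=5,j=4: 5>4, total = 36+1 = 37
m=5,j=5: not 5>5, total = 37+3 = 40
m=5,j=6: not 5>6, total = 40+3 = 43

43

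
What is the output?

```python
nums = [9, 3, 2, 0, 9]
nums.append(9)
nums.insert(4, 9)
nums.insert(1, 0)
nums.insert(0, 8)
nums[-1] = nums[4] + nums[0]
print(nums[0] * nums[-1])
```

80

append 9 → [9, 3, 2, 0, 9, 9]
insert 9 at 4 → [9, 3, 2, 0, 9, 9, 9]
insert 0 at 1 → [9, 0, 3, 2, 0, 9, 9, 9]
insert 8 at 0 → [8, 9, 0, 3, 2, 0, 9, 9, 9]
nums[-1] = nums[4]+nums[0] = 2+8 = 10 → [8, 9, 0, 3, 2, 0, 9, 9, 10]
nums[0]*nums[-1] = 8*10 = 80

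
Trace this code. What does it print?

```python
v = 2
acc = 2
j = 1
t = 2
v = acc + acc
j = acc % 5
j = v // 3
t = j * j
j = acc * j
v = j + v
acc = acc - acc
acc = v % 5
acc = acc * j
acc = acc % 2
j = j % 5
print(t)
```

v = 2+2 = 4
j = 2%5 = 2
j = 4//3 = 1
t = 1*1 = 1
j = 2*1 = 2
v = 2+4 = 6
acc = 2-2 = 0
acc = 6%5 = 1
acc = 1*2 = 2
acc = 2%2 = 0
j = 2%5 = 2

1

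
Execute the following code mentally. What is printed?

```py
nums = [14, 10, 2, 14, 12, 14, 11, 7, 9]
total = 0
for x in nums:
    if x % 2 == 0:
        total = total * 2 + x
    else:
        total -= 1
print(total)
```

x=14: even, total = 0*2+14 = 14
x=10: even, total = 14*2+10 = 38
x=2: even, total = 38*2+2 = 78
x=14: even, total = 78*2+14 = 170
x=12: even, total = 170*2+12 = 352
x=14: even, total = 352*2+14 = 718
x=11: not even, total = 718-1 = 717
x=7: not even, total = 717-1 = 716
x=9: not even, total = 716-1 = 715

715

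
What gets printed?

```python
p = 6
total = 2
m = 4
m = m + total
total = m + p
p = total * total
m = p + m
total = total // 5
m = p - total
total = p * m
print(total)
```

20448

m = 4+2 = 6
total = 6+6 = 12
p = 12*12 = 144
m = 144+6 = 150
total = 12//5 = 2
m = 144-2 = 142
total = 144*142 = 20448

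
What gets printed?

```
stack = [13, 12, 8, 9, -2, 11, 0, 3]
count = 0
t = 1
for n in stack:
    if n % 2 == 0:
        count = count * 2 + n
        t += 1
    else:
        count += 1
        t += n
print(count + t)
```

n=13: not even, count = 0+1 = 1; t=14
n=12: even, count = 1*2+12 = 14; t=15
n=8: even, count = 14*2+8 = 36; t=16
n=9: not even, count = 36+1 = 37; t=25
n=-2: even, count = 37*2+(-2) = 72; t=26
n=11: not even, count = 72+1 = 73; t=37
n=0: even, count = 73*2+0 = 146; t=38
n=3: not even, count = 146+1 = 147; t=41
count+t = 147+41 = 188

188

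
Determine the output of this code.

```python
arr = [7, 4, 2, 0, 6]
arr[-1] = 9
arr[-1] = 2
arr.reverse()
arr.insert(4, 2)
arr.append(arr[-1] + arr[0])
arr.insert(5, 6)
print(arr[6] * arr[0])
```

14

arr[-1] = 9 → [7, 4, 2, 0, 9]
arr[-1] = 2 → [7, 4, 2, 0, 2]
reverse → [2, 0, 2, 4, 7]
insert 2 at 4 → [2, 0, 2, 4, 2, 7]
append arr[-1]+arr[0] = 7+2 = 9 → [2, 0, 2, 4, 2, 7, 9]
insert 6 at 5 → [2, 0, 2, 4, 2, 6, 7, 9]
arr[6]*arr[0] = 7*2 = 14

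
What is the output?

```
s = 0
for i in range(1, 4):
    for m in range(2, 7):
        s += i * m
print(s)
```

i=1,m=2: s = 0+2 = 2
i=1,m=3: s = 2+3 = 5
i=1,m=4: s = 5+4 = 9
i=1,m=5: s = 9+5 = 14
i=1,m=6: s = 14+6 = 20
i=2,m=2: s = 20+4 = 24
i=2,m=3: s = 24+6 = 30
i=2,m=4: s = 30+8 = 38
i=2,m=5: s = 38+10 = 48
i=2,m=6: s = 48+12 = 60
i=3,m=2: s = 60+6 = 66
i=3,m=3: s = 66+9 = 75
i=3,m=4: s = 75+12 = 87
i=3,m=5: s = 87+15 = 102
i=3,m=6: s = 102+18 = 120

120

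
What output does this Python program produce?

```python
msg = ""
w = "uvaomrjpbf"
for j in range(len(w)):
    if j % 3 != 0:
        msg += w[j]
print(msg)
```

j=0: skip
j=1: add 'v' → 'v'
j=2: add 'a' → 'va'
j=3: skip
j=4: add 'm' → 'vam'
j=5: add 'r' → 'vamr'
j=6: skip
j=7: add 'p' → 'vamrp'
j=8: add 'b' → 'vamrpb'
j=9: skip

vamrpb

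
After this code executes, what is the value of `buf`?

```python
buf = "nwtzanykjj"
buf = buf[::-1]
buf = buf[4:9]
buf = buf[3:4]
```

reverse → 'jjkynaztwn'
slice [4:9] → 'naztw'
slice [3:4] → 't'

't'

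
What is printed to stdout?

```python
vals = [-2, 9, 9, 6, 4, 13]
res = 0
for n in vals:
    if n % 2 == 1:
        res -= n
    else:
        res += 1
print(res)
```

-28

n=-2: not odd, res = 0+1 = 1
n=9: odd, res = 1-9 = -8
n=9: odd, res = (-8)-9 = -17
n=6: not odd, res = (-17)+1 = -16
n=4: not odd, res = (-16)+1 = -15
n=13: odd, res = (-15)-13 = -28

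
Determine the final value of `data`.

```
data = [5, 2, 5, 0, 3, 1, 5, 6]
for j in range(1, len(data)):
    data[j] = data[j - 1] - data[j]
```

[5, 3, -2, -2, -5, -6, -11, -17]

j=1: data[1] = 5-2 = 3 → [5, 3, 5, 0, 3, 1, 5, 6]
j=2: data[2] = 3-5 = -2 → [5, 3, -2, 0, 3, 1, 5, 6]
j=3: data[3] = (-2)-0 = -2 → [5, 3, -2, -2, 3, 1, 5, 6]
j=4: data[4] = (-2)-3 = -5 → [5, 3, -2, -2, -5, 1, 5, 6]
j=5: data[5] = (-5)-1 = -6 → [5, 3, -2, -2, -5, -6, 5, 6]
j=6: data[6] = (-6)-5 = -11 → [5, 3, -2, -2, -5, -6, -11, 6]
j=7: data[7] = (-11)-6 = -17 → [5, 3, -2, -2, -5, -6, -11, -17]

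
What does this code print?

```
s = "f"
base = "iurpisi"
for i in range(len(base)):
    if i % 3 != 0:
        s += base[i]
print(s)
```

i=0: skip
i=1: add 'u' → 'fu'
i=2: add 'r' → 'fur'
i=3: skip
i=4: add 'i' → 'furi'
i=5: add 's' → 'furis'
i=6: skip

furis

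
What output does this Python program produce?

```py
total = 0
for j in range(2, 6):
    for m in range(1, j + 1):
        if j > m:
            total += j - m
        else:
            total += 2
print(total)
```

28

j=2,m=1: 2>1, total = 0+1 = 1
j=2,m=2: not 2>2, total = 1+2 = 3
j=3,m=1: 3>1, total = 3+2 = 5
j=3,m=2: 3>2, total = 5+1 = 6
j=3,m=3: not 3>3, total = 6+2 = 8
j=4,m=1: 4>1, total = 8+3 = 11
j=4,m=2: 4>2, total = 11+2 = 13
j=4,m=3: 4>3, total = 13+1 = 14
j=4,m=4: not 4>4, total = 14+2 = 16
j=5,m=1: 5>1, total = 16+4 = 20
j=5,m=2: 5>2, total = 20+3 = 23
j=5,m=3: 5>3, total = 23+2 = 25
j=5,m=4: 5>4, total = 25+1 = 26
j=5,m=5: not 5>5, total = 26+2 = 28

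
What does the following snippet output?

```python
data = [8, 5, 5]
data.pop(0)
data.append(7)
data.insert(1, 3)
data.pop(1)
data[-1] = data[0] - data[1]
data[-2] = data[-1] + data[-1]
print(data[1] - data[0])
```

pop(0) removes 8 → [5, 5]
append 7 → [5, 5, 7]
insert 3 at 1 → [5, 3, 5, 7]
pop(1) removes 3 → [5, 5, 7]
data[-1] = data[0]-data[1] = 5-5 = 0 → [5, 5, 0]
data[-2] = data[-1]+data[-1] = 0+0 = 0 → [5, 0, 0]
data[1]-data[0] = 0-5 = -5

-5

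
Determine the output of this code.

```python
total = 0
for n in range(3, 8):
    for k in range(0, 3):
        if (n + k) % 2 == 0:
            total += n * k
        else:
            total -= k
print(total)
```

n=3,k=0: odd sum, total = 0-0 = 0
n=3,k=1: even sum, total = 0+3 = 3
n=3,k=2: odd sum, total = 3-2 = 1
n=4,k=0: even sum, total = 1+0 = 1
n=4,k=1: odd sum, total = 1-1 = 0
n=4,k=2: even sum, total = 0+8 = 8
n=5,k=0: odd sum, total = 8-0 = 8
n=5,k=1: even sum, total = 8+5 = 13
n=5,k=2: odd sum, total = 13-2 = 11
n=6,k=0: even sum, total = 11+0 = 11
n=6,k=1: odd sum, total = 11-1 = 10
n=6,k=2: even sum, total = 10+12 = 22
n=7,k=0: odd sum, total = 22-0 = 22
n=7,k=1: even sum, total = 22+7 = 29
n=7,k=2: odd sum, total = 29-2 = 27

27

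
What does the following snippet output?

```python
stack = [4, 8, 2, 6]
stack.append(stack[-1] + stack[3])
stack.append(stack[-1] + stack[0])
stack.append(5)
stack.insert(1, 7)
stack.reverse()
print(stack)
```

append stack[-1]+stack[3] = 6+6 = 12 → [4, 8, 2, 6, 12]
append stack[-1]+stack[0] = 12+4 = 16 → [4, 8, 2, 6, 12, 16]
append 5 → [4, 8, 2, 6, 12, 16, 5]
insert 7 at 1 → [4, 7, 8, 2, 6, 12, 16, 5]
reverse → [5, 16, 12, 6, 2, 8, 7, 4]

[5, 16, 12, 6, 2, 8, 7, 4]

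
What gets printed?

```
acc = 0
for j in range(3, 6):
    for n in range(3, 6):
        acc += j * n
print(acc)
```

j=3,n=3: acc = 0+9 = 9
j=3,n=4: acc = 9+12 = 21
j=3,n=5: acc = 21+15 = 36
j=4,n=3: acc = 36+12 = 48
j=4,n=4: acc = 48+16 = 64
j=4,n=5: acc = 64+20 = 84
j=5,n=3: acc = 84+15 = 99
j=5,n=4: acc = 99+20 = 119
j=5,n=5: acc = 119+25 = 144

144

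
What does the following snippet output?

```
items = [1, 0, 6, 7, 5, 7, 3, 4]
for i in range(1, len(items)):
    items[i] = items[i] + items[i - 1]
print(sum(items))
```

i=1: items[1] = 0+1 = 1 → [1, 1, 6, 7, 5, 7, 3, 4]
i=2: items[2] = 6+1 = 7 → [1, 1, 7, 7, 5, 7, 3, 4]
i=3: items[3] = 7+7 = 14 → [1, 1, 7, 14, 5, 7, 3, 4]
i=4: items[4] = 5+14 = 19 → [1, 1, 7, 14, 19, 7, 3, 4]
i=5: items[5] = 7+19 = 26 → [1, 1, 7, 14, 19, 26, 3, 4]
i=6: items[6] = 3+26 = 29 → [1, 1, 7, 14, 19, 26, 29, 4]
i=7: items[7] = 4+29 = 33 → [1, 1, 7, 14, 19, 26, 29, 33]
sum = 130

130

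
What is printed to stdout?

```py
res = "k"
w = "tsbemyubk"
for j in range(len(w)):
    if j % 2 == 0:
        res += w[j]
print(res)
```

j=0: add 't' → 'kt'
j=1: skip
j=2: add 'b' → 'ktb'
j=3: skip
j=4: add 'm' → 'ktbm'
j=5: skip
j=6: add 'u' → 'ktbmu'
j=7: skip
j=8: add 'k' → 'ktbmuk'

ktbmuk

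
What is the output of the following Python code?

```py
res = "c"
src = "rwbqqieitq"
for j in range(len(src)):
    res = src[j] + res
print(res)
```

j=0: prepend 'r' → 'rc'
j=1: prepend 'w' → 'wrc'
j=2: prepend 'b' → 'bwrc'
j=3: prepend 'q' → 'qbwrc'
j=4: prepend 'q' → 'qqbwrc'
j=5: prepend 'i' → 'iqqbwrc'
j=6: prepend 'e' → 'eiqqbwrc'
j=7: prepend 'i' → 'ieiqqbwrc'
j=8: prepend 't' → 'tieiqqbwrc'
j=9: prepend 'q' → 'qtieiqqbwrc'

qtieiqqbwrc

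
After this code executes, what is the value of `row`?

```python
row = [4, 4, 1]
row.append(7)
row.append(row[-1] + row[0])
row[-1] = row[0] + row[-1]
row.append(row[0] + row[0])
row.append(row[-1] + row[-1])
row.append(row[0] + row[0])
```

[4, 4, 1, 7, 15, 8, 16, 8]

append 7 → [4, 4, 1, 7]
append row[-1]+row[0] = 7+4 = 11 → [4, 4, 1, 7, 11]
row[-1] = row[0]+row[-1] = 4+11 = 15 → [4, 4, 1, 7, 15]
append row[0]+row[0] = 4+4 = 8 → [4, 4, 1, 7, 15, 8]
append row[-1]+row[-1] = 8+8 = 16 → [4, 4, 1, 7, 15, 8, 16]
append row[0]+row[0] = 4+4 = 8 → [4, 4, 1, 7, 15, 8, 16, 8]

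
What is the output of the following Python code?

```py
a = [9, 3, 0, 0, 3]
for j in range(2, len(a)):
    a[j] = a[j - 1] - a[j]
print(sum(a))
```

18

j=2: a[2] = 3-0 = 3 → [9, 3, 3, 0, 3]
j=3: a[3] = 3-0 = 3 → [9, 3, 3, 3, 3]
j=4: a[4] = 3-3 = 0 → [9, 3, 3, 3, 0]
sum = 18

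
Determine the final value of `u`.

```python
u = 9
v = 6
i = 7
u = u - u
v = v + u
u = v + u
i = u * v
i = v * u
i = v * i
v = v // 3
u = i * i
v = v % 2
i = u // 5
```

46656

u = 9-9 = 0
v = 6+0 = 6
u = 6+0 = 6
i = 6*6 = 36
i = 6*6 = 36
i = 6*36 = 216
v = 6//3 = 2
u = 216*216 = 46656
v = 2%2 = 0
i = 46656//5 = 9331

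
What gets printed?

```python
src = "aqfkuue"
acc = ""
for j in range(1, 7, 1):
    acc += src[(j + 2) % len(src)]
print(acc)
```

kuueaq

j=1: add src[3]='k' → 'k'
j=2: add src[4]='u' → 'ku'
j=3: add src[5]='u' → 'kuu'
j=4: add src[6]='e' → 'kuue'
j=5: add src[0]='a' → 'kuuea'
j=6: add src[1]='q' → 'kuueaq'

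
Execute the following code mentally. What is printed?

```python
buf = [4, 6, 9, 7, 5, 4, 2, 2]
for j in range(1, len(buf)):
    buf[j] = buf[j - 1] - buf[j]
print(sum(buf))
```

j=1: buf[1] = 4-6 = -2 → [4, -2, 9, 7, 5, 4, 2, 2]
j=2: buf[2] = (-2)-9 = -11 → [4, -2, -11, 7, 5, 4, 2, 2]
j=3: buf[3] = (-11)-7 = -18 → [4, -2, -11, -18, 5, 4, 2, 2]
j=4: buf[4] = (-18)-5 = -23 → [4, -2, -11, -18, -23, 4, 2, 2]
j=5: buf[5] = (-23)-4 = -27 → [4, -2, -11, -18, -23, -27, 2, 2]
j=6: buf[6] = (-27)-2 = -29 → [4, -2, -11, -18, -23, -27, -29, 2]
j=7: buf[7] = (-29)-2 = -31 → [4, -2, -11, -18, -23, -27, -29, -31]
sum = -137

-137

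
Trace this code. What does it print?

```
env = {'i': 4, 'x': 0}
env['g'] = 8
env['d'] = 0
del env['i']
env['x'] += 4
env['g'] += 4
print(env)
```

env['g'] = 8 → {'i': 4, 'x': 0, 'g': 8}
env['d'] = 0 → {'i': 4, 'x': 0, 'g': 8, 'd': 0}
del 'i' → {'x': 0, 'g': 8, 'd': 0}
env['x'] = 0+4 = 4 → {'x': 4, 'g': 8, 'd': 0}
env['g'] = 8+4 = 12 → {'x': 4, 'g': 12, 'd': 0}

{'x': 4, 'g': 12, 'd': 0}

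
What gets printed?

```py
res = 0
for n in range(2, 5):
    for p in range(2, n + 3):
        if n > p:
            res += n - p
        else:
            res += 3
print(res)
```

n=2,p=2: not 2>2, res = 0+3 = 3
n=2,p=3: not 2>3, res = 3+3 = 6
n=2,p=4: not 2>4, res = 6+3 = 9
n=3,p=2: 3>2, res = 9+1 = 10
n=3,p=3: not 3>3, res = 10+3 = 13
n=3,p=4: not 3>4, res = 13+3 = 16
n=3,p=5: not 3>5, res = 16+3 = 19
n=4,p=2: 4>2, res = 19+2 = 21
n=4,p=3: 4>3, res = 21+1 = 22
n=4,p=4: not 4>4, res = 22+3 = 25
n=4,p=5: not 4>5, res = 25+3 = 28
n=4,p=6: not 4>6, res = 28+3 = 31

31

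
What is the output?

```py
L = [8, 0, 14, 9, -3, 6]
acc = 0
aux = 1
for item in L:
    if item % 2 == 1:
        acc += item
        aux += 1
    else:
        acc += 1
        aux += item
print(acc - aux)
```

item=8: not odd, acc = 0+1 = 1; aux=9
item=0: not odd, acc = 1+1 = 2; aux=9
item=14: not odd, acc = 2+1 = 3; aux=23
item=9: odd, acc = 3+9 = 12; aux=24
item=-3: odd, acc = 12+(-3) = 9; aux=25
item=6: not odd, acc = 9+1 = 10; aux=31
acc-aux = 10-31 = -21

-21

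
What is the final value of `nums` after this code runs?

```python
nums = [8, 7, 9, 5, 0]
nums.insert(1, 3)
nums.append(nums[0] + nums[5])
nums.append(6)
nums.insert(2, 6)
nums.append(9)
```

insert 3 at 1 → [8, 3, 7, 9, 5, 0]
append nums[0]+nums[5] = 8+0 = 8 → [8, 3, 7, 9, 5, 0, 8]
append 6 → [8, 3, 7, 9, 5, 0, 8, 6]
insert 6 at 2 → [8, 3, 6, 7, 9, 5, 0, 8, 6]
append 9 → [8, 3, 6, 7, 9, 5, 0, 8, 6, 9]

[8, 3, 6, 7, 9, 5, 0, 8, 6, 9]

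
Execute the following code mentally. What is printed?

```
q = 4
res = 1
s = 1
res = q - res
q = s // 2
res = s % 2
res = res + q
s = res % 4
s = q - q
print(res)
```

res = 4-1 = 3
q = 1//2 = 0
res = 1%2 = 1
res = 1+0 = 1
s = 1%4 = 1
s = 0-0 = 0

1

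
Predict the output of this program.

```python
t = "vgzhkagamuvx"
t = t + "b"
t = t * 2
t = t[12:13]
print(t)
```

+ 'b' → 'vgzhkagamuvxb'
repeat ×2 → 'vgzhkagamuvxbvgzhkagamuvxb'
slice [12:13] → 'b'

b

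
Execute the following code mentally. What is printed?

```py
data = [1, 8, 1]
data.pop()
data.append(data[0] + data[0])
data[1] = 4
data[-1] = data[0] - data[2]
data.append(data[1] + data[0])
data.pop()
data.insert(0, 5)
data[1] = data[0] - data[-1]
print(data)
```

pop() removes 1 → [1, 8]
append data[0]+data[0] = 1+1 = 2 → [1, 8, 2]
data[1] = 4 → [1, 4, 2]
data[-1] = data[0]-data[2] = 1-2 = -1 → [1, 4, -1]
append data[1]+data[0] = 4+1 = 5 → [1, 4, -1, 5]
pop() removes 5 → [1, 4, -1]
insert 5 at 0 → [5, 1, 4, -1]
data[1] = data[0]-data[-1] = 5-(-1) = 6 → [5, 6, 4, -1]

[5, 6, 4, -1]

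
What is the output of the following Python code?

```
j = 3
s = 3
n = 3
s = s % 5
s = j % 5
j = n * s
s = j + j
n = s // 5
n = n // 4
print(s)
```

18

s = 3%5 = 3
s = 3%5 = 3
j = 3*3 = 9
s = 9+9 = 18
n = 18//5 = 3
n = 3//4 = 0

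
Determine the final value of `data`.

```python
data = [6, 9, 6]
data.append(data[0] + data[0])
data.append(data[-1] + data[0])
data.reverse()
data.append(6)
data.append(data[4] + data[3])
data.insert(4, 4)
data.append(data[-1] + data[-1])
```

append data[0]+data[0] = 6+6 = 12 → [6, 9, 6, 12]
append data[-1]+data[0] = 12+6 = 18 → [6, 9, 6, 12, 18]
reverse → [18, 12, 6, 9, 6]
append 6 → [18, 12, 6, 9, 6, 6]
append data[4]+data[3] = 6+9 = 15 → [18, 12, 6, 9, 6, 6, 15]
insert 4 at 4 → [18, 12, 6, 9, 4, 6, 6, 15]
append data[-1]+data[-1] = 15+15 = 30 → [18, 12, 6, 9, 4, 6, 6, 15, 30]

[18, 12, 6, 9, 4, 6, 6, 15, 30]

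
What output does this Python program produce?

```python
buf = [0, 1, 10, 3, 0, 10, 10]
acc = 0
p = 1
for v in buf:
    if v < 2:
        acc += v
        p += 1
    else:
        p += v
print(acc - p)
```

v=0: <2, acc = 0+0 = 0; p=2
v=1: <2, acc = 0+1 = 1; p=3
v=10: not <2; p=13
v=3: not <2; p=16
v=0: <2, acc = 1+0 = 1; p=17
v=10: not <2; p=27
v=10: not <2; p=37
acc-p = 1-37 = -36

-36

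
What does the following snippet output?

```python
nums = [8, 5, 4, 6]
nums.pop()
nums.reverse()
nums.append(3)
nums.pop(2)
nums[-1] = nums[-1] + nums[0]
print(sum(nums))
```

16

pop() removes 6 → [8, 5, 4]
reverse → [4, 5, 8]
append 3 → [4, 5, 8, 3]
pop(2) removes 8 → [4, 5, 3]
nums[-1] = nums[-1]+nums[0] = 3+4 = 7 → [4, 5, 7]
sum = 16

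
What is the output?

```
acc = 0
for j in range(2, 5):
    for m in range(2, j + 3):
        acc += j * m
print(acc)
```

j=2,m=2: acc = 0+4 = 4
j=2,m=3: acc = 4+6 = 10
j=2,m=4: acc = 10+8 = 18
j=3,m=2: acc = 18+6 = 24
j=3,m=3: acc = 24+9 = 33
j=3,m=4: acc = 33+12 = 45
j=3,m=5: acc = 45+15 = 60
j=4,m=2: acc = 60+8 = 68
j=4,m=3: acc = 68+12 = 80
j=4,m=4: acc = 80+16 = 96
j=4,m=5: acc = 96+20 = 116
j=4,m=6: acc = 116+24 = 140

140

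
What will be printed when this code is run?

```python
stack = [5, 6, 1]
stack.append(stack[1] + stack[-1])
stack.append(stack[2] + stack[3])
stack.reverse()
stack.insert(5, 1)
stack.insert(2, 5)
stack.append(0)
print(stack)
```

append stack[1]+stack[-1] = 6+1 = 7 → [5, 6, 1, 7]
append stack[2]+stack[3] = 1+7 = 8 → [5, 6, 1, 7, 8]
reverse → [8, 7, 1, 6, 5]
insert 1 at 5 → [8, 7, 1, 6, 5, 1]
insert 5 at 2 → [8, 7, 5, 1, 6, 5, 1]
append 0 → [8, 7, 5, 1, 6, 5, 1, 0]

[8, 7, 5, 1, 6, 5, 1, 0]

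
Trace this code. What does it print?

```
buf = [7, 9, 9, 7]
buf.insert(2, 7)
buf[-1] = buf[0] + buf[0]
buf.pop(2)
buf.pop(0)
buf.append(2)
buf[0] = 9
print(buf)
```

insert 7 at 2 → [7, 9, 7, 9, 7]
buf[-1] = buf[0]+buf[0] = 7+7 = 14 → [7, 9, 7, 9, 14]
pop(2) removes 7 → [7, 9, 9, 14]
pop(0) removes 7 → [9, 9, 14]
append 2 → [9, 9, 14, 2]
buf[0] = 9 → [9, 9, 14, 2]

[9, 9, 14, 2]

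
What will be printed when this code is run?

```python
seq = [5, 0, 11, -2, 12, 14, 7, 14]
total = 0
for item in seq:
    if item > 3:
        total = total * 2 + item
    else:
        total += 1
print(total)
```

564

item=5: >3, total = 0*2+5 = 5
item=0: not >3, total = 5+1 = 6
item=11: >3, total = 6*2+11 = 23
item=-2: not >3, total = 23+1 = 24
item=12: >3, total = 24*2+12 = 60
item=14: >3, total = 60*2+14 = 134
item=7: >3, total = 134*2+7 = 275
item=14: >3, total = 275*2+14 = 564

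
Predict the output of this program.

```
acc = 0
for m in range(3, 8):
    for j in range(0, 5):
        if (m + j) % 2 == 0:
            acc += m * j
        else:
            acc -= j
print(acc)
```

m=3,j=0: odd sum, acc = 0-0 = 0
m=3,j=1: even sum, acc = 0+3 = 3
m=3,j=2: odd sum, acc = 3-2 = 1
m=3,j=3: even sum, acc = 1+9 = 10
m=3,j=4: odd sum, acc = 10-4 = 6
m=4,j=0: even sum, acc = 6+0 = 6
m=4,j=1: odd sum, acc = 6-1 = 5
m=4,j=2: even sum, acc = 5+8 = 13
m=4,j=3: odd sum, acc = 13-3 = 10
m=4,j=4: even sum, acc = 10+16 = 26
m=5,j=0: odd sum, acc = 26-0 = 26
m=5,j=1: even sum, acc = 26+5 = 31
m=5,j=2: odd sum, acc = 31-2 = 29
m=5,j=3: even sum, acc = 29+15 = 44
m=5,j=4: odd sum, acc = 44-4 = 40
m=6,j=0: even sum, acc = 40+0 = 40
m=6,j=1: odd sum, acc = 40-1 = 39
m=6,j=2: even sum, acc = 39+12 = 51
m=6,j=3: odd sum, acc = 51-3 = 48
m=6,j=4: even sum, acc = 48+24 = 72
m=7,j=0: odd sum, acc = 72-0 = 72
m=7,j=1: even sum, acc = 72+7 = 79
m=7,j=2: odd sum, acc = 79-2 = 77
m=7,j=3: even sum, acc = 77+21 = 98
m=7,j=4: odd sum, acc = 98-4 = 94

94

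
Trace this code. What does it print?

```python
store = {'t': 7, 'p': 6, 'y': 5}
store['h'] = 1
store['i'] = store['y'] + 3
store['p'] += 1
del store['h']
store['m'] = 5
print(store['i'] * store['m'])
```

40

store['h'] = 1 → {'t': 7, 'p': 6, 'y': 5, 'h': 1}
store['i'] = store['y']+3 = 8 → {'t': 7, 'p': 6, 'y': 5, 'h': 1, 'i': 8}
store['p'] = 6+1 = 7 → {'t': 7, 'p': 7, 'y': 5, 'h': 1, 'i': 8}
del 'h' → {'t': 7, 'p': 7, 'y': 5, 'i': 8}
store['m'] = 5 → {'t': 7, 'p': 7, 'y': 5, 'i': 8, 'm': 5}
store['i']*store['m'] = 8*5 = 40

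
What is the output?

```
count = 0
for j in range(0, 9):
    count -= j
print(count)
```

-36

j=0: count = 0-0 = 0
j=1: count = 0-1 = -1
j=2: count = (-1)-2 = -3
j=3: count = (-3)-3 = -6
j=4: count = (-6)-4 = -10
j=5: count = (-10)-5 = -15
j=6: count = (-15)-6 = -21
j=7: count = (-21)-7 = -28
j=8: count = (-28)-8 = -36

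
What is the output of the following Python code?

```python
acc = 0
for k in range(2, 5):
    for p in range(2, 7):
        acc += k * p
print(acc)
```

k=2,p=2: acc = 0+4 = 4
k=2,p=3: acc = 4+6 = 10
k=2,p=4: acc = 10+8 = 18
k=2,p=5: acc = 18+10 = 28
k=2,p=6: acc = 28+12 = 40
k=3,p=2: acc = 40+6 = 46
k=3,p=3: acc = 46+9 = 55
k=3,p=4: acc = 55+12 = 67
k=3,p=5: acc = 67+15 = 82
k=3,p=6: acc = 82+18 = 100
k=4,p=2: acc = 100+8 = 108
k=4,p=3: acc = 108+12 = 120
k=4,p=4: acc = 120+16 = 136
k=4,p=5: acc = 136+20 = 156
k=4,p=6: acc = 156+24 = 180

180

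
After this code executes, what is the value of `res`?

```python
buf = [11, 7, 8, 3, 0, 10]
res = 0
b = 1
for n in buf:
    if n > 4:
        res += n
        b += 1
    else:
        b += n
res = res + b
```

44

n=11: >4, res = 0+11 = 11; b=2
n=7: >4, res = 11+7 = 18; b=3
n=8: >4, res = 18+8 = 26; b=4
n=3: not >4; b=7
n=0: not >4; b=7
n=10: >4, res = 26+10 = 36; b=8
res+b = 36+8 = 44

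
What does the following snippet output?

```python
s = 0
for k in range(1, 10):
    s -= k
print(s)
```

-45

k=1: s = 0-1 = -1
k=2: s = (-1)-2 = -3
k=3: s = (-3)-3 = -6
k=4: s = (-6)-4 = -10
k=5: s = (-10)-5 = -15
k=6: s = (-15)-6 = -21
k=7: s = (-21)-7 = -28
k=8: s = (-28)-8 = -36
k=9: s = (-36)-9 = -45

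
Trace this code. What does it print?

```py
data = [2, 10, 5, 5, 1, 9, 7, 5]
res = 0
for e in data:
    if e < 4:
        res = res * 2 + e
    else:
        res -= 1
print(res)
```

-4

e=2: <4, res = 0*2+2 = 2
e=10: not <4, res = 2-1 = 1
e=5: not <4, res = 1-1 = 0
e=5: not <4, res = 0-1 = -1
e=1: <4, res = (-1)*2+1 = -1
e=9: not <4, res = (-1)-1 = -2
e=7: not <4, res = (-2)-1 = -3
e=5: not <4, res = (-3)-1 = -4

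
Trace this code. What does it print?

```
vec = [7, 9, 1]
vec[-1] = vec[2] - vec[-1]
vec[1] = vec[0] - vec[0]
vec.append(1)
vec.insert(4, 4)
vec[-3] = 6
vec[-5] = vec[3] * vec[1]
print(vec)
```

[0, 0, 6, 1, 4]

vec[-1] = vec[2]-vec[-1] = 1-1 = 0 → [7, 9, 0]
vec[1] = vec[0]-vec[0] = 7-7 = 0 → [7, 0, 0]
append 1 → [7, 0, 0, 1]
insert 4 at 4 → [7, 0, 0, 1, 4]
vec[-3] = 6 → [7, 0, 6, 1, 4]
vec[-5] = vec[3]*vec[1] = 1*0 = 0 → [0, 0, 6, 1, 4]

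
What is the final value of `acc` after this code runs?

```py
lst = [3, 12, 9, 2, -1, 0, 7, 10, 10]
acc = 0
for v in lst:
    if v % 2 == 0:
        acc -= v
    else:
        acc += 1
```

v=3: not even, acc = 0+1 = 1
v=12: even, acc = 1-12 = -11
v=9: not even, acc = (-11)+1 = -10
v=2: even, acc = (-10)-2 = -12
v=-1: not even, acc = (-12)+1 = -11
v=0: even, acc = (-11)-0 = -11
v=7: not even, acc = (-11)+1 = -10
v=10: even, acc = (-10)-10 = -20
v=10: even, acc = (-20)-10 = -30

-30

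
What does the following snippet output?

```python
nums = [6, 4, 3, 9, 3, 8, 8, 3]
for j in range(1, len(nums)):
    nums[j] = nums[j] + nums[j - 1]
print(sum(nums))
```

j=1: nums[1] = 4+6 = 10 → [6, 10, 3, 9, 3, 8, 8, 3]
j=2: nums[2] = 3+10 = 13 → [6, 10, 13, 9, 3, 8, 8, 3]
j=3: nums[3] = 9+13 = 22 → [6, 10, 13, 22, 3, 8, 8, 3]
j=4: nums[4] = 3+22 = 25 → [6, 10, 13, 22, 25, 8, 8, 3]
j=5: nums[5] = 8+25 = 33 → [6, 10, 13, 22, 25, 33, 8, 3]
j=6: nums[6] = 8+33 = 41 → [6, 10, 13, 22, 25, 33, 41, 3]
j=7: nums[7] = 3+41 = 44 → [6, 10, 13, 22, 25, 33, 41, 44]
sum = 194

194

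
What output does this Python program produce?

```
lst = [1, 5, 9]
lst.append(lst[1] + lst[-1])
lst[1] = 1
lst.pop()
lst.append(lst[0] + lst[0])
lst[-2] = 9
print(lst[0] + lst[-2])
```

10

append lst[1]+lst[-1] = 5+9 = 14 → [1, 5, 9, 14]
lst[1] = 1 → [1, 1, 9, 14]
pop() removes 14 → [1, 1, 9]
append lst[0]+lst[0] = 1+1 = 2 → [1, 1, 9, 2]
lst[-2] = 9 → [1, 1, 9, 2]
lst[0]+lst[-2] = 1+9 = 10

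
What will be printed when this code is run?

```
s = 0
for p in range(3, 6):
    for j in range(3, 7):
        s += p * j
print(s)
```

p=3,j=3: s = 0+9 = 9
p=3,j=4: s = 9+12 = 21
p=3,j=5: s = 21+15 = 36
p=3,j=6: s = 36+18 = 54
p=4,j=3: s = 54+12 = 66
p=4,j=4: s = 66+16 = 82
p=4,j=5: s = 82+20 = 102
p=4,j=6: s = 102+24 = 126
p=5,j=3: s = 126+15 = 141
p=5,j=4: s = 141+20 = 161
p=5,j=5: s = 161+25 = 186
p=5,j=6: s = 186+30 = 216

216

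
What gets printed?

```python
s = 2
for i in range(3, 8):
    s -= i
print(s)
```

i=3: s = 2-3 = -1
i=4: s = (-1)-4 = -5
i=5: s = (-5)-5 = -10
i=6: s = (-10)-6 = -16
i=7: s = (-16)-7 = -23

-23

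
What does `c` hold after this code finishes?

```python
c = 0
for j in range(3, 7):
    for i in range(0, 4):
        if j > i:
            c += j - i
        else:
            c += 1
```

j=3,i=0: 3>0, c = 0+3 = 3
j=3,i=1: 3>1, c = 3+2 = 5
j=3,i=2: 3>2, c = 5+1 = 6
j=3,i=3: not 3>3, c = 6+1 = 7
j=4,i=0: 4>0, c = 7+4 = 11
j=4,i=1: 4>1, c = 11+3 = 14
j=4,i=2: 4>2, c = 14+2 = 16
j=4,i=3: 4>3, c = 16+1 = 17
j=5,i=0: 5>0, c = 17+5 = 22
j=5,i=1: 5>1, c = 22+4 = 26
j=5,i=2: 5>2, c = 26+3 = 29
j=5,i=3: 5>3, c = 29+2 = 31
j=6,i=0: 6>0, c = 31+6 = 37
j=6,i=1: 6>1, c = 37+5 = 42
j=6,i=2: 6>2, c = 42+4 = 46
j=6,i=3: 6>3, c = 46+3 = 49

49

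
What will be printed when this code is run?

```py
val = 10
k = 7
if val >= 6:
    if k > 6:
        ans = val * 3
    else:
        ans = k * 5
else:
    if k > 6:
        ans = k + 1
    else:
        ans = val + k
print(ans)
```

val=10, k=7
val >= 6 is True; k > 6 is True
→ ans = val * 3 = 30

30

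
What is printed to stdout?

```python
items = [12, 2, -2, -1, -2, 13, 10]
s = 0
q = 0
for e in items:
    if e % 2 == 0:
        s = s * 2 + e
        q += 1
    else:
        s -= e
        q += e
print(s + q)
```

e=12: even, s = 0*2+12 = 12; q=1
e=2: even, s = 12*2+2 = 26; q=2
e=-2: even, s = 26*2+(-2) = 50; q=3
e=-1: not even, s = 50-(-1) = 51; q=2
e=-2: even, s = 51*2+(-2) = 100; q=3
e=13: not even, s = 100-13 = 87; q=16
e=10: even, s = 87*2+10 = 184; q=17
s+q = 184+17 = 201

201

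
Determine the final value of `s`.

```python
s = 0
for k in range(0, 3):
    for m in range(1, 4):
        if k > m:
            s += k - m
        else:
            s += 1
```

k=0,m=1: not 0>1, s = 0+1 = 1
k=0,m=2: not 0>2, s = 1+1 = 2
k=0,m=3: not 0>3, s = 2+1 = 3
k=1,m=1: not 1>1, s = 3+1 = 4
k=1,m=2: not 1>2, s = 4+1 = 5
k=1,m=3: not 1>3, s = 5+1 = 6
k=2,m=1: 2>1, s = 6+1 = 7
k=2,m=2: not 2>2, s = 7+1 = 8
k=2,m=3: not 2>3, s = 8+1 = 9

9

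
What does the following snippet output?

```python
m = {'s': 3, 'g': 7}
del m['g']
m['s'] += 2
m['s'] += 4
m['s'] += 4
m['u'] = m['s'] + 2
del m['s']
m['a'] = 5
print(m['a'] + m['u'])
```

20

del 'g' → {'s': 3}
m['s'] = 3+2 = 5 → {'s': 5}
m['s'] = 5+4 = 9 → {'s': 9}
m['s'] = 9+4 = 13 → {'s': 13}
m['u'] = m['s']+2 = 15 → {'s': 13, 'u': 15}
del 's' → {'u': 15}
m['a'] = 5 → {'u': 15, 'a': 5}
m['a']+m['u'] = 5+15 = 20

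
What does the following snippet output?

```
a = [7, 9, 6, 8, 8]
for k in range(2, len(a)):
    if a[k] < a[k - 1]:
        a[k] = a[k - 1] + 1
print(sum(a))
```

k=2: 6<9, a[2] = 9+1 = 10 → [7, 9, 10, 8, 8]
k=3: 8<10, a[3] = 10+1 = 11 → [7, 9, 10, 11, 8]
k=4: 8<11, a[4] = 11+1 = 12 → [7, 9, 10, 11, 12]
sum = 49

49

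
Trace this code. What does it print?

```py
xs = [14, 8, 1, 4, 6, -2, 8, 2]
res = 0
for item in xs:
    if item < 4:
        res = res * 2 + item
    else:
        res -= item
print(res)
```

item=14: not <4, res = 0-14 = -14
item=8: not <4, res = (-14)-8 = -22
item=1: <4, res = (-22)*2+1 = -43
item=4: not <4, res = (-43)-4 = -47
item=6: not <4, res = (-47)-6 = -53
item=-2: <4, res = (-53)*2+(-2) = -108
item=8: not <4, res = (-108)-8 = -116
item=2: <4, res = (-116)*2+2 = -230

-230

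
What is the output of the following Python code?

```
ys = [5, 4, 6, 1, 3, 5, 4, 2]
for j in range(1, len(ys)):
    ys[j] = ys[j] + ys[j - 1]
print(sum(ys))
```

j=1: ys[1] = 4+5 = 9 → [5, 9, 6, 1, 3, 5, 4, 2]
j=2: ys[2] = 6+9 = 15 → [5, 9, 15, 1, 3, 5, 4, 2]
j=3: ys[3] = 1+15 = 16 → [5, 9, 15, 16, 3, 5, 4, 2]
j=4: ys[4] = 3+16 = 19 → [5, 9, 15, 16, 19, 5, 4, 2]
j=5: ys[5] = 5+19 = 24 → [5, 9, 15, 16, 19, 24, 4, 2]
j=6: ys[6] = 4+24 = 28 → [5, 9, 15, 16, 19, 24, 28, 2]
j=7: ys[7] = 2+28 = 30 → [5, 9, 15, 16, 19, 24, 28, 30]
sum = 146

146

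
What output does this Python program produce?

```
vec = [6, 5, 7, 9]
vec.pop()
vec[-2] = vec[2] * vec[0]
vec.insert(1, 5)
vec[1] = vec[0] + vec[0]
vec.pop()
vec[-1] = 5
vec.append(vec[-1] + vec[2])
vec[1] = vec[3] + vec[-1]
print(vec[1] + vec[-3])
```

pop() removes 9 → [6, 5, 7]
vec[-2] = vec[2]*vec[0] = 7*6 = 42 → [6, 42, 7]
insert 5 at 1 → [6, 5, 42, 7]
vec[1] = vec[0]+vec[0] = 6+6 = 12 → [6, 12, 42, 7]
pop() removes 7 → [6, 12, 42]
vec[-1] = 5 → [6, 12, 5]
append vec[-1]+vec[2] = 5+5 = 10 → [6, 12, 5, 10]
vec[1] = vec[3]+vec[-1] = 10+10 = 20 → [6, 20, 5, 10]
vec[1]+vec[-3] = 20+20 = 40

40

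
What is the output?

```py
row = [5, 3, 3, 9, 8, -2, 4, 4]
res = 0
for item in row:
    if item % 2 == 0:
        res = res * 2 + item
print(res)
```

item=5: not even
item=3: not even
item=3: not even
item=9: not even
item=8: even, res = 0*2+8 = 8
item=-2: even, res = 8*2+(-2) = 14
item=4: even, res = 14*2+4 = 32
item=4: even, res = 32*2+4 = 68

68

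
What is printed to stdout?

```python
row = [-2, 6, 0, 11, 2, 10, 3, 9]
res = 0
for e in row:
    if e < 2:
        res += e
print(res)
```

-2

e=-2: <2, res = 0+(-2) = -2
e=6: not <2
e=0: <2, res = (-2)+0 = -2
e=11: not <2
e=2: not <2
e=10: not <2
e=3: not <2
e=9: not <2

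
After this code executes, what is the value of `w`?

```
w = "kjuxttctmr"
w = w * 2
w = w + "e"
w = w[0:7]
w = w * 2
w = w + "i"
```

repeat ×2 → 'kjuxttctmrkjuxttctmr'
+ 'e' → 'kjuxttctmrkjuxttctmre'
slice [0:7] → 'kjuxttc'
repeat ×2 → 'kjuxttckjuxttc'
+ 'i' → 'kjuxttckjuxttci'

'kjuxttckjuxttci'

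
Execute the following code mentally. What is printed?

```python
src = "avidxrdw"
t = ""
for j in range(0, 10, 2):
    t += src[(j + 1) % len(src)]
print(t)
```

vdrwv

j=0: add src[1]='v' → 'v'
j=2: add src[3]='d' → 'vd'
j=4: add src[5]='r' → 'vdr'
j=6: add src[7]='w' → 'vdrw'
j=8: add src[1]='v' → 'vdrwv'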